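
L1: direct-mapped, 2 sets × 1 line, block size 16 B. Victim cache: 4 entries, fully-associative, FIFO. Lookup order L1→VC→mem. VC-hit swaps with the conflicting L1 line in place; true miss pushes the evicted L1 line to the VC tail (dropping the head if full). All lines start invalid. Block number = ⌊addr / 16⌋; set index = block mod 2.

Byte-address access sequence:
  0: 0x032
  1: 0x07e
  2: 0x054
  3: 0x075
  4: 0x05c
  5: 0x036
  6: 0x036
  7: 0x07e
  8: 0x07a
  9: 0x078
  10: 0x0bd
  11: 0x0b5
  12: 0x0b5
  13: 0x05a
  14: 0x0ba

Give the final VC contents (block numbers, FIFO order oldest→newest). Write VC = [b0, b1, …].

0: 0x32 (blk 3, set 1) → MISS  vc=[]
1: 0x7e (blk 7, set 1) → MISS  vc=[3]
2: 0x54 (blk 5, set 1) → MISS  vc=[3, 7]
3: 0x75 (blk 7, set 1) → VC-HIT  vc=[3, 5]
4: 0x5c (blk 5, set 1) → VC-HIT  vc=[3, 7]
5: 0x36 (blk 3, set 1) → VC-HIT  vc=[5, 7]
6: 0x36 (blk 3, set 1) → L1-HIT  vc=[5, 7]
7: 0x7e (blk 7, set 1) → VC-HIT  vc=[5, 3]
8: 0x7a (blk 7, set 1) → L1-HIT  vc=[5, 3]
9: 0x78 (blk 7, set 1) → L1-HIT  vc=[5, 3]
10: 0xbd (blk 11, set 1) → MISS  vc=[5, 3, 7]
11: 0xb5 (blk 11, set 1) → L1-HIT  vc=[5, 3, 7]
12: 0xb5 (blk 11, set 1) → L1-HIT  vc=[5, 3, 7]
13: 0x5a (blk 5, set 1) → VC-HIT  vc=[11, 3, 7]
14: 0xba (blk 11, set 1) → VC-HIT  vc=[5, 3, 7]

VC = [5, 3, 7]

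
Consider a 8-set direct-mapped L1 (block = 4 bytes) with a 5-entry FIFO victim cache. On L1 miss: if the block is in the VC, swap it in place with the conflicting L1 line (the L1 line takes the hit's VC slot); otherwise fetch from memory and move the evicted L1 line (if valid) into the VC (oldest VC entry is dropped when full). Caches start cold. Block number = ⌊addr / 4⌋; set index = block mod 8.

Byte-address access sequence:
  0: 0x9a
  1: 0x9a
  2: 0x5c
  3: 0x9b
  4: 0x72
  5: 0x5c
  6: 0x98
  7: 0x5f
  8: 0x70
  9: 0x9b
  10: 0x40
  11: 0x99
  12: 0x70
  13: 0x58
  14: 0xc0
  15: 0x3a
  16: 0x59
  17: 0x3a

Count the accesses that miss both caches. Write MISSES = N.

#0 0x9a→b38/s6 MISS; vc=[]
#1 0x9a→b38/s6 L1-HIT; vc=[]
#2 0x5c→b23/s7 MISS; vc=[]
#3 0x9b→b38/s6 L1-HIT; vc=[]
#4 0x72→b28/s4 MISS; vc=[]
#5 0x5c→b23/s7 L1-HIT; vc=[]
#6 0x98→b38/s6 L1-HIT; vc=[]
#7 0x5f→b23/s7 L1-HIT; vc=[]
#8 0x70→b28/s4 L1-HIT; vc=[]
#9 0x9b→b38/s6 L1-HIT; vc=[]
#10 0x40→b16/s0 MISS; vc=[]
#11 0x99→b38/s6 L1-HIT; vc=[]
#12 0x70→b28/s4 L1-HIT; vc=[]
#13 0x58→b22/s6 MISS; vc=[38]
#14 0xc0→b48/s0 MISS; vc=[38,16]
#15 0x3a→b14/s6 MISS; vc=[38,16,22]
#16 0x59→b22/s6 VC-HIT; vc=[38,16,14]
#17 0x3a→b14/s6 VC-HIT; vc=[38,16,22]

MISSES = 7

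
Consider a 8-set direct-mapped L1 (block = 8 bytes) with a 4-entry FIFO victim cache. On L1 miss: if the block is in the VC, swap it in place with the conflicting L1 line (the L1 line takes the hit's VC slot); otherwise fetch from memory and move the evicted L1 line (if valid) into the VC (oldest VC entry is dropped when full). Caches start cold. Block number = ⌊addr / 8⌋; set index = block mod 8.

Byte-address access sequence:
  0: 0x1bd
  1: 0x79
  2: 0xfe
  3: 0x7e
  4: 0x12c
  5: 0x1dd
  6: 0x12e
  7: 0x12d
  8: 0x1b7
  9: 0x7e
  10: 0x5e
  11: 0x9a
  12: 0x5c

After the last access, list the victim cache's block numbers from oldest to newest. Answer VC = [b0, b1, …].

VC = [55, 31, 59, 19]

0: 0x1bd (blk 55, set 7) → MISS  vc=[]
1: 0x79 (blk 15, set 7) → MISS  vc=[55]
2: 0xfe (blk 31, set 7) → MISS  vc=[55, 15]
3: 0x7e (blk 15, set 7) → VC-HIT  vc=[55, 31]
4: 0x12c (blk 37, set 5) → MISS  vc=[55, 31]
5: 0x1dd (blk 59, set 3) → MISS  vc=[55, 31]
6: 0x12e (blk 37, set 5) → L1-HIT  vc=[55, 31]
7: 0x12d (blk 37, set 5) → L1-HIT  vc=[55, 31]
8: 0x1b7 (blk 54, set 6) → MISS  vc=[55, 31]
9: 0x7e (blk 15, set 7) → L1-HIT  vc=[55, 31]
10: 0x5e (blk 11, set 3) → MISS  vc=[55, 31, 59]
11: 0x9a (blk 19, set 3) → MISS  vc=[55, 31, 59, 11]
12: 0x5c (blk 11, set 3) → VC-HIT  vc=[55, 31, 59, 19]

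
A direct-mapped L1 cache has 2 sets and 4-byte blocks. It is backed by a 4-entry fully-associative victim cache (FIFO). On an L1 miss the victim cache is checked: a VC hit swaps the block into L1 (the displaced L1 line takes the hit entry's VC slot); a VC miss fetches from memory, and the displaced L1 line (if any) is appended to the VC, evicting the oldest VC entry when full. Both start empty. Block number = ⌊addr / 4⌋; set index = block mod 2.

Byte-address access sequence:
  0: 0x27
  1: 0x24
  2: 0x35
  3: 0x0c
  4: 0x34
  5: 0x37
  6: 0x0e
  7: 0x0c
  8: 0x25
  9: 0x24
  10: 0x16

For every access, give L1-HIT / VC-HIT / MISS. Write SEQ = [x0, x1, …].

  [0] addr=0x27 blk=9 s=1: MISS | VC []
  [1] addr=0x24 blk=9 s=1: L1-HIT | VC []
  [2] addr=0x35 blk=13 s=1: MISS | VC [9]
  [3] addr=0xc blk=3 s=1: MISS | VC [9, 13]
  [4] addr=0x34 blk=13 s=1: VC-HIT | VC [9, 3]
  [5] addr=0x37 blk=13 s=1: L1-HIT | VC [9, 3]
  [6] addr=0xe blk=3 s=1: VC-HIT | VC [9, 13]
  [7] addr=0xc blk=3 s=1: L1-HIT | VC [9, 13]
  [8] addr=0x25 blk=9 s=1: VC-HIT | VC [3, 13]
  [9] addr=0x24 blk=9 s=1: L1-HIT | VC [3, 13]
  [10] addr=0x16 blk=5 s=1: MISS | VC [3, 13, 9]

SEQ = [MISS, L1-HIT, MISS, MISS, VC-HIT, L1-HIT, VC-HIT, L1-HIT, VC-HIT, L1-HIT, MISS]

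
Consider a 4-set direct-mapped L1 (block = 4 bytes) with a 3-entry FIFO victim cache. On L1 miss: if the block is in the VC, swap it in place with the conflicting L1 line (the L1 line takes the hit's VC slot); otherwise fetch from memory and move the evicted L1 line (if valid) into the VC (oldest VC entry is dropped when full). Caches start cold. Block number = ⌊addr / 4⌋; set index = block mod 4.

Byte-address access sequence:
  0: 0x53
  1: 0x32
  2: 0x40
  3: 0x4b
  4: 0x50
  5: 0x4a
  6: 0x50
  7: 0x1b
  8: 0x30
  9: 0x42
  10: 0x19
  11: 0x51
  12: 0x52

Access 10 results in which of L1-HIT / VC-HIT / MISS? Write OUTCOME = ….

#0 0x53→b20/s0 MISS; vc=[]
#1 0x32→b12/s0 MISS; vc=[20]
#2 0x40→b16/s0 MISS; vc=[20,12]
#3 0x4b→b18/s2 MISS; vc=[20,12]
#4 0x50→b20/s0 VC-HIT; vc=[16,12]
#5 0x4a→b18/s2 L1-HIT; vc=[16,12]
#6 0x50→b20/s0 L1-HIT; vc=[16,12]
#7 0x1b→b6/s2 MISS; vc=[16,12,18]
#8 0x30→b12/s0 VC-HIT; vc=[16,20,18]
#9 0x42→b16/s0 VC-HIT; vc=[12,20,18]
#10 0x19→b6/s2 L1-HIT; vc=[12,20,18]
#11 0x51→b20/s0 VC-HIT; vc=[12,16,18]
#12 0x52→b20/s0 L1-HIT; vc=[12,16,18]

OUTCOME = L1-HIT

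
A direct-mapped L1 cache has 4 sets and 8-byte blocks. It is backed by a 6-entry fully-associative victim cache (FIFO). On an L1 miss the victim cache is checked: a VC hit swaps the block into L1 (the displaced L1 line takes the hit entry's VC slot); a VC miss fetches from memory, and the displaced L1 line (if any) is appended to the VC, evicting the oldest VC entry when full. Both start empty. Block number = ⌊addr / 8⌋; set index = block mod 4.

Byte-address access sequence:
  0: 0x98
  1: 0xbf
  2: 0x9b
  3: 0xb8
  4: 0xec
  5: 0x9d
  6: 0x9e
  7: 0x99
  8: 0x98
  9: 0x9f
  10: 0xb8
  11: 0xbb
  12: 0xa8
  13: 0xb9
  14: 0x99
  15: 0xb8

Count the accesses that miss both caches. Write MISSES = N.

MISSES = 4

  [0] addr=0x98 blk=19 s=3: MISS | VC []
  [1] addr=0xbf blk=23 s=3: MISS | VC [19]
  [2] addr=0x9b blk=19 s=3: VC-HIT | VC [23]
  [3] addr=0xb8 blk=23 s=3: VC-HIT | VC [19]
  [4] addr=0xec blk=29 s=1: MISS | VC [19]
  [5] addr=0x9d blk=19 s=3: VC-HIT | VC [23]
  [6] addr=0x9e blk=19 s=3: L1-HIT | VC [23]
  [7] addr=0x99 blk=19 s=3: L1-HIT | VC [23]
  [8] addr=0x98 blk=19 s=3: L1-HIT | VC [23]
  [9] addr=0x9f blk=19 s=3: L1-HIT | VC [23]
  [10] addr=0xb8 blk=23 s=3: VC-HIT | VC [19]
  [11] addr=0xbb blk=23 s=3: L1-HIT | VC [19]
  [12] addr=0xa8 blk=21 s=1: MISS | VC [19, 29]
  [13] addr=0xb9 blk=23 s=3: L1-HIT | VC [19, 29]
  [14] addr=0x99 blk=19 s=3: VC-HIT | VC [23, 29]
  [15] addr=0xb8 blk=23 s=3: VC-HIT | VC [19, 29]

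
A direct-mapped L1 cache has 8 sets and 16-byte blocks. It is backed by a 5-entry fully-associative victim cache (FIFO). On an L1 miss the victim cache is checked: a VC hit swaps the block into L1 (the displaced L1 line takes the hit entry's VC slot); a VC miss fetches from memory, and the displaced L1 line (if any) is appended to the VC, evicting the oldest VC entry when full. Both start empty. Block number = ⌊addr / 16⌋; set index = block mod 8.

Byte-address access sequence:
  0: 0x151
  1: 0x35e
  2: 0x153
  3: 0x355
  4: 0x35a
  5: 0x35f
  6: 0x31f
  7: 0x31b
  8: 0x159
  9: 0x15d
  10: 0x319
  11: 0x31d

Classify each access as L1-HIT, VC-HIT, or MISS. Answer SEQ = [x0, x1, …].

  [0] addr=0x151 blk=21 s=5: MISS | VC []
  [1] addr=0x35e blk=53 s=5: MISS | VC [21]
  [2] addr=0x153 blk=21 s=5: VC-HIT | VC [53]
  [3] addr=0x355 blk=53 s=5: VC-HIT | VC [21]
  [4] addr=0x35a blk=53 s=5: L1-HIT | VC [21]
  [5] addr=0x35f blk=53 s=5: L1-HIT | VC [21]
  [6] addr=0x31f blk=49 s=1: MISS | VC [21]
  [7] addr=0x31b blk=49 s=1: L1-HIT | VC [21]
  [8] addr=0x159 blk=21 s=5: VC-HIT | VC [53]
  [9] addr=0x15d blk=21 s=5: L1-HIT | VC [53]
  [10] addr=0x319 blk=49 s=1: L1-HIT | VC [53]
  [11] addr=0x31d blk=49 s=1: L1-HIT | VC [53]

SEQ = [MISS, MISS, VC-HIT, VC-HIT, L1-HIT, L1-HIT, MISS, L1-HIT, VC-HIT, L1-HIT, L1-HIT, L1-HIT]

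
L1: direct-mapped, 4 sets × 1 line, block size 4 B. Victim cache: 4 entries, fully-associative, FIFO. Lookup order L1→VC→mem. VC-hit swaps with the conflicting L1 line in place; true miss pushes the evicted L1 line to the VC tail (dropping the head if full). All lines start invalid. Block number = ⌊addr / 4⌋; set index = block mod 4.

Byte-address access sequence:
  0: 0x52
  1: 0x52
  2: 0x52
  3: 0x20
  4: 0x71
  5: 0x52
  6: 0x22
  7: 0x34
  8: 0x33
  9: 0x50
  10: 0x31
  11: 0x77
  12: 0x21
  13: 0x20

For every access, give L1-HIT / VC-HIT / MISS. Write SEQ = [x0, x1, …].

SEQ = [MISS, L1-HIT, L1-HIT, MISS, MISS, VC-HIT, VC-HIT, MISS, MISS, VC-HIT, VC-HIT, MISS, VC-HIT, L1-HIT]

#0 0x52→b20/s0 MISS; vc=[]
#1 0x52→b20/s0 L1-HIT; vc=[]
#2 0x52→b20/s0 L1-HIT; vc=[]
#3 0x20→b8/s0 MISS; vc=[20]
#4 0x71→b28/s0 MISS; vc=[20,8]
#5 0x52→b20/s0 VC-HIT; vc=[28,8]
#6 0x22→b8/s0 VC-HIT; vc=[28,20]
#7 0x34→b13/s1 MISS; vc=[28,20]
#8 0x33→b12/s0 MISS; vc=[28,20,8]
#9 0x50→b20/s0 VC-HIT; vc=[28,12,8]
#10 0x31→b12/s0 VC-HIT; vc=[28,20,8]
#11 0x77→b29/s1 MISS; vc=[28,20,8,13]
#12 0x21→b8/s0 VC-HIT; vc=[28,20,12,13]
#13 0x20→b8/s0 L1-HIT; vc=[28,20,12,13]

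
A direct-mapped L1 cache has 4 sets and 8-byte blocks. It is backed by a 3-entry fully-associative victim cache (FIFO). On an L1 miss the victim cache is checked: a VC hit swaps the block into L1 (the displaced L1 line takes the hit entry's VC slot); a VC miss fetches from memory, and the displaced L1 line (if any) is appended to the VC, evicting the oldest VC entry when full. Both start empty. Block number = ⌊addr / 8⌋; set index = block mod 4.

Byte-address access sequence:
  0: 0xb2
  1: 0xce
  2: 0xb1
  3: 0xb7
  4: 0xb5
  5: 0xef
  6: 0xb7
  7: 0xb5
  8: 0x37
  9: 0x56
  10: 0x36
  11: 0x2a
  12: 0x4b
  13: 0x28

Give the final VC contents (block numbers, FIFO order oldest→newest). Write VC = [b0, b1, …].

  [0] addr=0xb2 blk=22 s=2: MISS | VC []
  [1] addr=0xce blk=25 s=1: MISS | VC []
  [2] addr=0xb1 blk=22 s=2: L1-HIT | VC []
  [3] addr=0xb7 blk=22 s=2: L1-HIT | VC []
  [4] addr=0xb5 blk=22 s=2: L1-HIT | VC []
  [5] addr=0xef blk=29 s=1: MISS | VC [25]
  [6] addr=0xb7 blk=22 s=2: L1-HIT | VC [25]
  [7] addr=0xb5 blk=22 s=2: L1-HIT | VC [25]
  [8] addr=0x37 blk=6 s=2: MISS | VC [25, 22]
  [9] addr=0x56 blk=10 s=2: MISS | VC [25, 22, 6]
  [10] addr=0x36 blk=6 s=2: VC-HIT | VC [25, 22, 10]
  [11] addr=0x2a blk=5 s=1: MISS | VC [22, 10, 29]
  [12] addr=0x4b blk=9 s=1: MISS | VC [10, 29, 5]
  [13] addr=0x28 blk=5 s=1: VC-HIT | VC [10, 29, 9]

VC = [10, 29, 9]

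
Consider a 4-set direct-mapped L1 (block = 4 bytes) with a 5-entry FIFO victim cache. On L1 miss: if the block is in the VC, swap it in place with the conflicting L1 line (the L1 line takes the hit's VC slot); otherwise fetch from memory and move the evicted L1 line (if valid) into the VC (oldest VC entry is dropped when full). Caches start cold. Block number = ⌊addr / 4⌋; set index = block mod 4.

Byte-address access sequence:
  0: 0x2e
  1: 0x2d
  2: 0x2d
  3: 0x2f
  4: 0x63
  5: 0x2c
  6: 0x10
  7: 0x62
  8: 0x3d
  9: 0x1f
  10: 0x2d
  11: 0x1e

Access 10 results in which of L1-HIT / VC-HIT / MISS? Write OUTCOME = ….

#0 0x2e→b11/s3 MISS; vc=[]
#1 0x2d→b11/s3 L1-HIT; vc=[]
#2 0x2d→b11/s3 L1-HIT; vc=[]
#3 0x2f→b11/s3 L1-HIT; vc=[]
#4 0x63→b24/s0 MISS; vc=[]
#5 0x2c→b11/s3 L1-HIT; vc=[]
#6 0x10→b4/s0 MISS; vc=[24]
#7 0x62→b24/s0 VC-HIT; vc=[4]
#8 0x3d→b15/s3 MISS; vc=[4,11]
#9 0x1f→b7/s3 MISS; vc=[4,11,15]
#10 0x2d→b11/s3 VC-HIT; vc=[4,7,15]
#11 0x1e→b7/s3 VC-HIT; vc=[4,11,15]

OUTCOME = VC-HIT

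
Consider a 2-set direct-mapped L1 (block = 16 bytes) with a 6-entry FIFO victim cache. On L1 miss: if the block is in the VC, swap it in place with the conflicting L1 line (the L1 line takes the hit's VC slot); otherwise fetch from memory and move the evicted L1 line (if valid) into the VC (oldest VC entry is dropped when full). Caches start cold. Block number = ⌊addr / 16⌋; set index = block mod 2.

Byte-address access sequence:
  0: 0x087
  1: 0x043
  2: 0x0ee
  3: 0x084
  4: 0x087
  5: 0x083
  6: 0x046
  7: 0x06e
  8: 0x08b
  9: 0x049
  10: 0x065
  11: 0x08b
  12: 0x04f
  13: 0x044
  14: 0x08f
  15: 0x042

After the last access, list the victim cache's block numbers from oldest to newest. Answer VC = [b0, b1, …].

0: 0x87 (blk 8, set 0) → MISS  vc=[]
1: 0x43 (blk 4, set 0) → MISS  vc=[8]
2: 0xee (blk 14, set 0) → MISS  vc=[8, 4]
3: 0x84 (blk 8, set 0) → VC-HIT  vc=[14, 4]
4: 0x87 (blk 8, set 0) → L1-HIT  vc=[14, 4]
5: 0x83 (blk 8, set 0) → L1-HIT  vc=[14, 4]
6: 0x46 (blk 4, set 0) → VC-HIT  vc=[14, 8]
7: 0x6e (blk 6, set 0) → MISS  vc=[14, 8, 4]
8: 0x8b (blk 8, set 0) → VC-HIT  vc=[14, 6, 4]
9: 0x49 (blk 4, set 0) → VC-HIT  vc=[14, 6, 8]
10: 0x65 (blk 6, set 0) → VC-HIT  vc=[14, 4, 8]
11: 0x8b (blk 8, set 0) → VC-HIT  vc=[14, 4, 6]
12: 0x4f (blk 4, set 0) → VC-HIT  vc=[14, 8, 6]
13: 0x44 (blk 4, set 0) → L1-HIT  vc=[14, 8, 6]
14: 0x8f (blk 8, set 0) → VC-HIT  vc=[14, 4, 6]
15: 0x42 (blk 4, set 0) → VC-HIT  vc=[14, 8, 6]

VC = [14, 8, 6]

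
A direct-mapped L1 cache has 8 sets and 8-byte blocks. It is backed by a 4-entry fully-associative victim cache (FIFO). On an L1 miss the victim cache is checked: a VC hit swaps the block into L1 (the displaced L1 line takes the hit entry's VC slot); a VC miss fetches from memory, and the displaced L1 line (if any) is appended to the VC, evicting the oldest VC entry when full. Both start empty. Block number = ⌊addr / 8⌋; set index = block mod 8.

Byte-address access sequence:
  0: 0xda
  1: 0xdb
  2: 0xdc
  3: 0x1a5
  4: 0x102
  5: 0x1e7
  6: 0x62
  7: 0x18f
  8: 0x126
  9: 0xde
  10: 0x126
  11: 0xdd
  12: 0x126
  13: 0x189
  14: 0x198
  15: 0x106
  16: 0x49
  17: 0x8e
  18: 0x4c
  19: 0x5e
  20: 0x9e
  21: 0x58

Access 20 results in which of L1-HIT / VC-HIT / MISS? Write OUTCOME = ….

OUTCOME = MISS

  [0] addr=0xda blk=27 s=3: MISS | VC []
  [1] addr=0xdb blk=27 s=3: L1-HIT | VC []
  [2] addr=0xdc blk=27 s=3: L1-HIT | VC []
  [3] addr=0x1a5 blk=52 s=4: MISS | VC []
  [4] addr=0x102 blk=32 s=0: MISS | VC []
  [5] addr=0x1e7 blk=60 s=4: MISS | VC [52]
  [6] addr=0x62 blk=12 s=4: MISS | VC [52, 60]
  [7] addr=0x18f blk=49 s=1: MISS | VC [52, 60]
  [8] addr=0x126 blk=36 s=4: MISS | VC [52, 60, 12]
  [9] addr=0xde blk=27 s=3: L1-HIT | VC [52, 60, 12]
  [10] addr=0x126 blk=36 s=4: L1-HIT | VC [52, 60, 12]
  [11] addr=0xdd blk=27 s=3: L1-HIT | VC [52, 60, 12]
  [12] addr=0x126 blk=36 s=4: L1-HIT | VC [52, 60, 12]
  [13] addr=0x189 blk=49 s=1: L1-HIT | VC [52, 60, 12]
  [14] addr=0x198 blk=51 s=3: MISS | VC [52, 60, 12, 27]
  [15] addr=0x106 blk=32 s=0: L1-HIT | VC [52, 60, 12, 27]
  [16] addr=0x49 blk=9 s=1: MISS | VC [60, 12, 27, 49]
  [17] addr=0x8e blk=17 s=1: MISS | VC [12, 27, 49, 9]
  [18] addr=0x4c blk=9 s=1: VC-HIT | VC [12, 27, 49, 17]
  [19] addr=0x5e blk=11 s=3: MISS | VC [27, 49, 17, 51]
  [20] addr=0x9e blk=19 s=3: MISS | VC [49, 17, 51, 11]
  [21] addr=0x58 blk=11 s=3: VC-HIT | VC [49, 17, 51, 19]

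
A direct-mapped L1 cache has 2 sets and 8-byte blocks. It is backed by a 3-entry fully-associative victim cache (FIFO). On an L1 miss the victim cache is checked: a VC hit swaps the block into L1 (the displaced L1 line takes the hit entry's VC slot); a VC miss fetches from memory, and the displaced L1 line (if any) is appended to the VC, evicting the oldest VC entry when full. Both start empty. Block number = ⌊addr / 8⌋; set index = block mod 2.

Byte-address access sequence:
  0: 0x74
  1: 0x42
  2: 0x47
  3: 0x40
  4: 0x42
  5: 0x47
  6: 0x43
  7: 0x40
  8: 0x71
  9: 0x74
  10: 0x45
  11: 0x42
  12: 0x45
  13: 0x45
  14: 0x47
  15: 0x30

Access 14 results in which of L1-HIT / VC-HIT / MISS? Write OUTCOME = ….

0: 0x74 (blk 14, set 0) → MISS  vc=[]
1: 0x42 (blk 8, set 0) → MISS  vc=[14]
2: 0x47 (blk 8, set 0) → L1-HIT  vc=[14]
3: 0x40 (blk 8, set 0) → L1-HIT  vc=[14]
4: 0x42 (blk 8, set 0) → L1-HIT  vc=[14]
5: 0x47 (blk 8, set 0) → L1-HIT  vc=[14]
6: 0x43 (blk 8, set 0) → L1-HIT  vc=[14]
7: 0x40 (blk 8, set 0) → L1-HIT  vc=[14]
8: 0x71 (blk 14, set 0) → VC-HIT  vc=[8]
9: 0x74 (blk 14, set 0) → L1-HIT  vc=[8]
10: 0x45 (blk 8, set 0) → VC-HIT  vc=[14]
11: 0x42 (blk 8, set 0) → L1-HIT  vc=[14]
12: 0x45 (blk 8, set 0) → L1-HIT  vc=[14]
13: 0x45 (blk 8, set 0) → L1-HIT  vc=[14]
14: 0x47 (blk 8, set 0) → L1-HIT  vc=[14]
15: 0x30 (blk 6, set 0) → MISS  vc=[14, 8]

OUTCOME = L1-HIT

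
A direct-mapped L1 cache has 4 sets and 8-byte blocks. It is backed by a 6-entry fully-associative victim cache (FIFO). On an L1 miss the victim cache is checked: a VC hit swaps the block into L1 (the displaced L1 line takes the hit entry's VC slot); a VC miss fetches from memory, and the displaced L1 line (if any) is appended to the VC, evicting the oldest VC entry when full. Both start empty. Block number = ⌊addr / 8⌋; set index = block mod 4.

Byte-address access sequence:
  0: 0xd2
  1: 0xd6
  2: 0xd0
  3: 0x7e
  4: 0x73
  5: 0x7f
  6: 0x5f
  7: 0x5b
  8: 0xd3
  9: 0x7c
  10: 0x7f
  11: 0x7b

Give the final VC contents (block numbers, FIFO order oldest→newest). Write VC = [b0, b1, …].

#0 0xd2→b26/s2 MISS; vc=[]
#1 0xd6→b26/s2 L1-HIT; vc=[]
#2 0xd0→b26/s2 L1-HIT; vc=[]
#3 0x7e→b15/s3 MISS; vc=[]
#4 0x73→b14/s2 MISS; vc=[26]
#5 0x7f→b15/s3 L1-HIT; vc=[26]
#6 0x5f→b11/s3 MISS; vc=[26,15]
#7 0x5b→b11/s3 L1-HIT; vc=[26,15]
#8 0xd3→b26/s2 VC-HIT; vc=[14,15]
#9 0x7c→b15/s3 VC-HIT; vc=[14,11]
#10 0x7f→b15/s3 L1-HIT; vc=[14,11]
#11 0x7b→b15/s3 L1-HIT; vc=[14,11]

VC = [14, 11]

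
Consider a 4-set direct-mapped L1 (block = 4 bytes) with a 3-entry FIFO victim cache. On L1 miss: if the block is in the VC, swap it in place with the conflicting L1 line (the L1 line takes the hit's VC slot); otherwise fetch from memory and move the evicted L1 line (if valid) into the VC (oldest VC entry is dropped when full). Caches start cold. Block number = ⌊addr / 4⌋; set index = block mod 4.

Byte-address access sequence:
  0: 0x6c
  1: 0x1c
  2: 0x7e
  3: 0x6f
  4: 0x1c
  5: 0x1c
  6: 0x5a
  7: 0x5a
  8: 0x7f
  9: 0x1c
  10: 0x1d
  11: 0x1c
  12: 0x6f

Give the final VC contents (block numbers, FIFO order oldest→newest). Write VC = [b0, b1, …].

VC = [31, 7]

#0 0x6c→b27/s3 MISS; vc=[]
#1 0x1c→b7/s3 MISS; vc=[27]
#2 0x7e→b31/s3 MISS; vc=[27,7]
#3 0x6f→b27/s3 VC-HIT; vc=[31,7]
#4 0x1c→b7/s3 VC-HIT; vc=[31,27]
#5 0x1c→b7/s3 L1-HIT; vc=[31,27]
#6 0x5a→b22/s2 MISS; vc=[31,27]
#7 0x5a→b22/s2 L1-HIT; vc=[31,27]
#8 0x7f→b31/s3 VC-HIT; vc=[7,27]
#9 0x1c→b7/s3 VC-HIT; vc=[31,27]
#10 0x1d→b7/s3 L1-HIT; vc=[31,27]
#11 0x1c→b7/s3 L1-HIT; vc=[31,27]
#12 0x6f→b27/s3 VC-HIT; vc=[31,7]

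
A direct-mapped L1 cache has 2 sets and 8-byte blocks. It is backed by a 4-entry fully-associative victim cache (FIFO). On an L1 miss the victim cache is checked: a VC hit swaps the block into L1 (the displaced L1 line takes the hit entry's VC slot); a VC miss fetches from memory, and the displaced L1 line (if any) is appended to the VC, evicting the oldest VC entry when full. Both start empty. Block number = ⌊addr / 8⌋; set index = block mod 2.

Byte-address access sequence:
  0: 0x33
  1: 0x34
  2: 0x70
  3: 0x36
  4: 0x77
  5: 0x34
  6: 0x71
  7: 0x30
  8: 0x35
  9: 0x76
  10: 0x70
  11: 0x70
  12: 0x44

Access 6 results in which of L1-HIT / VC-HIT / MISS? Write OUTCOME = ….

#0 0x33→b6/s0 MISS; vc=[]
#1 0x34→b6/s0 L1-HIT; vc=[]
#2 0x70→b14/s0 MISS; vc=[6]
#3 0x36→b6/s0 VC-HIT; vc=[14]
#4 0x77→b14/s0 VC-HIT; vc=[6]
#5 0x34→b6/s0 VC-HIT; vc=[14]
#6 0x71→b14/s0 VC-HIT; vc=[6]
#7 0x30→b6/s0 VC-HIT; vc=[14]
#8 0x35→b6/s0 L1-HIT; vc=[14]
#9 0x76→b14/s0 VC-HIT; vc=[6]
#10 0x70→b14/s0 L1-HIT; vc=[6]
#11 0x70→b14/s0 L1-HIT; vc=[6]
#12 0x44→b8/s0 MISS; vc=[6,14]

OUTCOME = VC-HIT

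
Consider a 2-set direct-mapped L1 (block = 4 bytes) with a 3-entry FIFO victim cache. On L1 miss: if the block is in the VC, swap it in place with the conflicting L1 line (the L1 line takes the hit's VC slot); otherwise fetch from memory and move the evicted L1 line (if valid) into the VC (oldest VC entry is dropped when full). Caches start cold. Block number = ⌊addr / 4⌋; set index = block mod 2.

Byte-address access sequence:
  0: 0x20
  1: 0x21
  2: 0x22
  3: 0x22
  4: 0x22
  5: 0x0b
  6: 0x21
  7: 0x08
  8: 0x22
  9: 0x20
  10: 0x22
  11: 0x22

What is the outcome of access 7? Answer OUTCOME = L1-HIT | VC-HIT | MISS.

OUTCOME = VC-HIT

#0 0x20→b8/s0 MISS; vc=[]
#1 0x21→b8/s0 L1-HIT; vc=[]
#2 0x22→b8/s0 L1-HIT; vc=[]
#3 0x22→b8/s0 L1-HIT; vc=[]
#4 0x22→b8/s0 L1-HIT; vc=[]
#5 0xb→b2/s0 MISS; vc=[8]
#6 0x21→b8/s0 VC-HIT; vc=[2]
#7 0x8→b2/s0 VC-HIT; vc=[8]
#8 0x22→b8/s0 VC-HIT; vc=[2]
#9 0x20→b8/s0 L1-HIT; vc=[2]
#10 0x22→b8/s0 L1-HIT; vc=[2]
#11 0x22→b8/s0 L1-HIT; vc=[2]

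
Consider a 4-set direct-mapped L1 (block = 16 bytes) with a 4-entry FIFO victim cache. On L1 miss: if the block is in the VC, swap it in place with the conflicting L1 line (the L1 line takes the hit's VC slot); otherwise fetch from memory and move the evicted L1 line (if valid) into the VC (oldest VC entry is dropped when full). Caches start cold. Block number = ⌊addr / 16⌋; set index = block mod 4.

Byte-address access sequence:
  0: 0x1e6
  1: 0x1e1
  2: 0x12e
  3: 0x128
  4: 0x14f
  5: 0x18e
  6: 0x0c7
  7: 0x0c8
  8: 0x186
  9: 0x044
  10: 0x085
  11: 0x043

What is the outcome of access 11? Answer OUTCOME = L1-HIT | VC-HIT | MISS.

  [0] addr=0x1e6 blk=30 s=2: MISS | VC []
  [1] addr=0x1e1 blk=30 s=2: L1-HIT | VC []
  [2] addr=0x12e blk=18 s=2: MISS | VC [30]
  [3] addr=0x128 blk=18 s=2: L1-HIT | VC [30]
  [4] addr=0x14f blk=20 s=0: MISS | VC [30]
  [5] addr=0x18e blk=24 s=0: MISS | VC [30, 20]
  [6] addr=0xc7 blk=12 s=0: MISS | VC [30, 20, 24]
  [7] addr=0xc8 blk=12 s=0: L1-HIT | VC [30, 20, 24]
  [8] addr=0x186 blk=24 s=0: VC-HIT | VC [30, 20, 12]
  [9] addr=0x44 blk=4 s=0: MISS | VC [30, 20, 12, 24]
  [10] addr=0x85 blk=8 s=0: MISS | VC [20, 12, 24, 4]
  [11] addr=0x43 blk=4 s=0: VC-HIT | VC [20, 12, 24, 8]

OUTCOME = VC-HIT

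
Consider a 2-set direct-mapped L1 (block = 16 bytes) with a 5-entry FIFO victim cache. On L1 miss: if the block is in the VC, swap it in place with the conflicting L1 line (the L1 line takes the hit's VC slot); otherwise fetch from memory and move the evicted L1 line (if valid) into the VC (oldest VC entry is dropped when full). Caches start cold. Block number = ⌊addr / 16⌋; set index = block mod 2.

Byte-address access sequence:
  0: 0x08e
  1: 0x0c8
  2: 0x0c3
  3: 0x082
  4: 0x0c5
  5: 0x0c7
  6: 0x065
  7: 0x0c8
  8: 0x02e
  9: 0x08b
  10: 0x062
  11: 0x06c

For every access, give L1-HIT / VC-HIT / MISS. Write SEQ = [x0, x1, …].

#0 0x8e→b8/s0 MISS; vc=[]
#1 0xc8→b12/s0 MISS; vc=[8]
#2 0xc3→b12/s0 L1-HIT; vc=[8]
#3 0x82→b8/s0 VC-HIT; vc=[12]
#4 0xc5→b12/s0 VC-HIT; vc=[8]
#5 0xc7→b12/s0 L1-HIT; vc=[8]
#6 0x65→b6/s0 MISS; vc=[8,12]
#7 0xc8→b12/s0 VC-HIT; vc=[8,6]
#8 0x2e→b2/s0 MISS; vc=[8,6,12]
#9 0x8b→b8/s0 VC-HIT; vc=[2,6,12]
#10 0x62→b6/s0 VC-HIT; vc=[2,8,12]
#11 0x6c→b6/s0 L1-HIT; vc=[2,8,12]

SEQ = [MISS, MISS, L1-HIT, VC-HIT, VC-HIT, L1-HIT, MISS, VC-HIT, MISS, VC-HIT, VC-HIT, L1-HIT]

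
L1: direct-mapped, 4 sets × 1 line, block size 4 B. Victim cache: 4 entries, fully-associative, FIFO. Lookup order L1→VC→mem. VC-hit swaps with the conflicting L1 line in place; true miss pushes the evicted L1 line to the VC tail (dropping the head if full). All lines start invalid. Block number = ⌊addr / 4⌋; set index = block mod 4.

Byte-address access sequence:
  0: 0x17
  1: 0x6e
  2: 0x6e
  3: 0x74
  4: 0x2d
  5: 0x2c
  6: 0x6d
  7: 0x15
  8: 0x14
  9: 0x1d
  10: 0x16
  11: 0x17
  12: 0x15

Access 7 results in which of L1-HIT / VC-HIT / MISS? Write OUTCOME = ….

  [0] addr=0x17 blk=5 s=1: MISS | VC []
  [1] addr=0x6e blk=27 s=3: MISS | VC []
  [2] addr=0x6e blk=27 s=3: L1-HIT | VC []
  [3] addr=0x74 blk=29 s=1: MISS | VC [5]
  [4] addr=0x2d blk=11 s=3: MISS | VC [5, 27]
  [5] addr=0x2c blk=11 s=3: L1-HIT | VC [5, 27]
  [6] addr=0x6d blk=27 s=3: VC-HIT | VC [5, 11]
  [7] addr=0x15 blk=5 s=1: VC-HIT | VC [29, 11]
  [8] addr=0x14 blk=5 s=1: L1-HIT | VC [29, 11]
  [9] addr=0x1d blk=7 s=3: MISS | VC [29, 11, 27]
  [10] addr=0x16 blk=5 s=1: L1-HIT | VC [29, 11, 27]
  [11] addr=0x17 blk=5 s=1: L1-HIT | VC [29, 11, 27]
  [12] addr=0x15 blk=5 s=1: L1-HIT | VC [29, 11, 27]

OUTCOME = VC-HIT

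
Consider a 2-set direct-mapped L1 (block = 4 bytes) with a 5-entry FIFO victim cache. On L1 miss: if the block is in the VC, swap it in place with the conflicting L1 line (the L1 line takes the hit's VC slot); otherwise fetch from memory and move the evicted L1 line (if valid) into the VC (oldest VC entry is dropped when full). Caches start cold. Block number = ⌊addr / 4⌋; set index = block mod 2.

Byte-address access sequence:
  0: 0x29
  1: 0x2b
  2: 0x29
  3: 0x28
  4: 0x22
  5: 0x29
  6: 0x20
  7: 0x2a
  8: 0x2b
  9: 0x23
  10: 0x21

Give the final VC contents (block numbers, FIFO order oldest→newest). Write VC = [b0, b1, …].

VC = [10]

  [0] addr=0x29 blk=10 s=0: MISS | VC []
  [1] addr=0x2b blk=10 s=0: L1-HIT | VC []
  [2] addr=0x29 blk=10 s=0: L1-HIT | VC []
  [3] addr=0x28 blk=10 s=0: L1-HIT | VC []
  [4] addr=0x22 blk=8 s=0: MISS | VC [10]
  [5] addr=0x29 blk=10 s=0: VC-HIT | VC [8]
  [6] addr=0x20 blk=8 s=0: VC-HIT | VC [10]
  [7] addr=0x2a blk=10 s=0: VC-HIT | VC [8]
  [8] addr=0x2b blk=10 s=0: L1-HIT | VC [8]
  [9] addr=0x23 blk=8 s=0: VC-HIT | VC [10]
  [10] addr=0x21 blk=8 s=0: L1-HIT | VC [10]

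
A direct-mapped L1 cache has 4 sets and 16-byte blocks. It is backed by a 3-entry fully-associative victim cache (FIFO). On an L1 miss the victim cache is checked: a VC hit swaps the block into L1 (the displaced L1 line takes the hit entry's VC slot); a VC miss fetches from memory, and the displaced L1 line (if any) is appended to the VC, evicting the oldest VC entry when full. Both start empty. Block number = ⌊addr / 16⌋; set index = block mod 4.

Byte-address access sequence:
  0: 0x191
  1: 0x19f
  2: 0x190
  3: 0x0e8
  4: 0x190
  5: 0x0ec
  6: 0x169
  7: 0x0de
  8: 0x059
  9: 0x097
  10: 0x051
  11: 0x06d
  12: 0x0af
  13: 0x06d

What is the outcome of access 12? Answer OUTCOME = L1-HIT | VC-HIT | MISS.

OUTCOME = MISS

  [0] addr=0x191 blk=25 s=1: MISS | VC []
  [1] addr=0x19f blk=25 s=1: L1-HIT | VC []
  [2] addr=0x190 blk=25 s=1: L1-HIT | VC []
  [3] addr=0xe8 blk=14 s=2: MISS | VC []
  [4] addr=0x190 blk=25 s=1: L1-HIT | VC []
  [5] addr=0xec blk=14 s=2: L1-HIT | VC []
  [6] addr=0x169 blk=22 s=2: MISS | VC [14]
  [7] addr=0xde blk=13 s=1: MISS | VC [14, 25]
  [8] addr=0x59 blk=5 s=1: MISS | VC [14, 25, 13]
  [9] addr=0x97 blk=9 s=1: MISS | VC [25, 13, 5]
  [10] addr=0x51 blk=5 s=1: VC-HIT | VC [25, 13, 9]
  [11] addr=0x6d blk=6 s=2: MISS | VC [13, 9, 22]
  [12] addr=0xaf blk=10 s=2: MISS | VC [9, 22, 6]
  [13] addr=0x6d blk=6 s=2: VC-HIT | VC [9, 22, 10]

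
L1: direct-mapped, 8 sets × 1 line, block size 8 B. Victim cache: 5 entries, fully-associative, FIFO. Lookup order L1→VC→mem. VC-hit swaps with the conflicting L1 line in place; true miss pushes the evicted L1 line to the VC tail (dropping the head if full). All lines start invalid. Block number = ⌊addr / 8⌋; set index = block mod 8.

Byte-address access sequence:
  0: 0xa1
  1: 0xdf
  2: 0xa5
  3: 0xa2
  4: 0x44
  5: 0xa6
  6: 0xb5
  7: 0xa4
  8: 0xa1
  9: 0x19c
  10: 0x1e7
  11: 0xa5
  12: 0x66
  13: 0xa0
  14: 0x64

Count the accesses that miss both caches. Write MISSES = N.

MISSES = 7

0: 0xa1 (blk 20, set 4) → MISS  vc=[]
1: 0xdf (blk 27, set 3) → MISS  vc=[]
2: 0xa5 (blk 20, set 4) → L1-HIT  vc=[]
3: 0xa2 (blk 20, set 4) → L1-HIT  vc=[]
4: 0x44 (blk 8, set 0) → MISS  vc=[]
5: 0xa6 (blk 20, set 4) → L1-HIT  vc=[]
6: 0xb5 (blk 22, set 6) → MISS  vc=[]
7: 0xa4 (blk 20, set 4) → L1-HIT  vc=[]
8: 0xa1 (blk 20, set 4) → L1-HIT  vc=[]
9: 0x19c (blk 51, set 3) → MISS  vc=[27]
10: 0x1e7 (blk 60, set 4) → MISS  vc=[27, 20]
11: 0xa5 (blk 20, set 4) → VC-HIT  vc=[27, 60]
12: 0x66 (blk 12, set 4) → MISS  vc=[27, 60, 20]
13: 0xa0 (blk 20, set 4) → VC-HIT  vc=[27, 60, 12]
14: 0x64 (blk 12, set 4) → VC-HIT  vc=[27, 60, 20]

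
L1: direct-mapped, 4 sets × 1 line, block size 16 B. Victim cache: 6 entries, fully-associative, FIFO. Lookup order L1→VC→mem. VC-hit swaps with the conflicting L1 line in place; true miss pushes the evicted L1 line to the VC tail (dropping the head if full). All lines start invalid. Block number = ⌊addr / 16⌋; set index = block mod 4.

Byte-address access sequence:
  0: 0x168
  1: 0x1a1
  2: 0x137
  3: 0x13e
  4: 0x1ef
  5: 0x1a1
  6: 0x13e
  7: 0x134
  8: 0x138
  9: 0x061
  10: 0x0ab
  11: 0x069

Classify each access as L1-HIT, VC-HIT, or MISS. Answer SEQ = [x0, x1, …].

#0 0x168→b22/s2 MISS; vc=[]
#1 0x1a1→b26/s2 MISS; vc=[22]
#2 0x137→b19/s3 MISS; vc=[22]
#3 0x13e→b19/s3 L1-HIT; vc=[22]
#4 0x1ef→b30/s2 MISS; vc=[22,26]
#5 0x1a1→b26/s2 VC-HIT; vc=[22,30]
#6 0x13e→b19/s3 L1-HIT; vc=[22,30]
#7 0x134→b19/s3 L1-HIT; vc=[22,30]
#8 0x138→b19/s3 L1-HIT; vc=[22,30]
#9 0x61→b6/s2 MISS; vc=[22,30,26]
#10 0xab→b10/s2 MISS; vc=[22,30,26,6]
#11 0x69→b6/s2 VC-HIT; vc=[22,30,26,10]

SEQ = [MISS, MISS, MISS, L1-HIT, MISS, VC-HIT, L1-HIT, L1-HIT, L1-HIT, MISS, MISS, VC-HIT]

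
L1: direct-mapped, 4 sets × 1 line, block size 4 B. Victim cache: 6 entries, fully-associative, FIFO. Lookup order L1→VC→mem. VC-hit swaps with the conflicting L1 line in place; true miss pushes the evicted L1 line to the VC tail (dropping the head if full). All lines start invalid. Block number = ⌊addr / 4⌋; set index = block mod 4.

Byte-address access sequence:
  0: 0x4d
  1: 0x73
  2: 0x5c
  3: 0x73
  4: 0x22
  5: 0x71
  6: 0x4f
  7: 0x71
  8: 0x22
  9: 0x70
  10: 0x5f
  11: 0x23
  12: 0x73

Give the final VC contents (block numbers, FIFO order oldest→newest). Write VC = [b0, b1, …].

VC = [19, 8]

#0 0x4d→b19/s3 MISS; vc=[]
#1 0x73→b28/s0 MISS; vc=[]
#2 0x5c→b23/s3 MISS; vc=[19]
#3 0x73→b28/s0 L1-HIT; vc=[19]
#4 0x22→b8/s0 MISS; vc=[19,28]
#5 0x71→b28/s0 VC-HIT; vc=[19,8]
#6 0x4f→b19/s3 VC-HIT; vc=[23,8]
#7 0x71→b28/s0 L1-HIT; vc=[23,8]
#8 0x22→b8/s0 VC-HIT; vc=[23,28]
#9 0x70→b28/s0 VC-HIT; vc=[23,8]
#10 0x5f→b23/s3 VC-HIT; vc=[19,8]
#11 0x23→b8/s0 VC-HIT; vc=[19,28]
#12 0x73→b28/s0 VC-HIT; vc=[19,8]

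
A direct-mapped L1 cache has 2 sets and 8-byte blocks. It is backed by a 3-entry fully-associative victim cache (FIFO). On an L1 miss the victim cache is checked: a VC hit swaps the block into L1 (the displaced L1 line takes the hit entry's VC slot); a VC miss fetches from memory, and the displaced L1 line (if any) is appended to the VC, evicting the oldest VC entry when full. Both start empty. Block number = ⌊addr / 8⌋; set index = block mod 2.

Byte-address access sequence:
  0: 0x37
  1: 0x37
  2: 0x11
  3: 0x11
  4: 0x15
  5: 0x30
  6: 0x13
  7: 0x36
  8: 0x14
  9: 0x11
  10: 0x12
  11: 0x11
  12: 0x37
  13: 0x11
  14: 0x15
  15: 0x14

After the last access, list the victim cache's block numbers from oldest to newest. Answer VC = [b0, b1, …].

  [0] addr=0x37 blk=6 s=0: MISS | VC []
  [1] addr=0x37 blk=6 s=0: L1-HIT | VC []
  [2] addr=0x11 blk=2 s=0: MISS | VC [6]
  [3] addr=0x11 blk=2 s=0: L1-HIT | VC [6]
  [4] addr=0x15 blk=2 s=0: L1-HIT | VC [6]
  [5] addr=0x30 blk=6 s=0: VC-HIT | VC [2]
  [6] addr=0x13 blk=2 s=0: VC-HIT | VC [6]
  [7] addr=0x36 blk=6 s=0: VC-HIT | VC [2]
  [8] addr=0x14 blk=2 s=0: VC-HIT | VC [6]
  [9] addr=0x11 blk=2 s=0: L1-HIT | VC [6]
  [10] addr=0x12 blk=2 s=0: L1-HIT | VC [6]
  [11] addr=0x11 blk=2 s=0: L1-HIT | VC [6]
  [12] addr=0x37 blk=6 s=0: VC-HIT | VC [2]
  [13] addr=0x11 blk=2 s=0: VC-HIT | VC [6]
  [14] addr=0x15 blk=2 s=0: L1-HIT | VC [6]
  [15] addr=0x14 blk=2 s=0: L1-HIT | VC [6]

VC = [6]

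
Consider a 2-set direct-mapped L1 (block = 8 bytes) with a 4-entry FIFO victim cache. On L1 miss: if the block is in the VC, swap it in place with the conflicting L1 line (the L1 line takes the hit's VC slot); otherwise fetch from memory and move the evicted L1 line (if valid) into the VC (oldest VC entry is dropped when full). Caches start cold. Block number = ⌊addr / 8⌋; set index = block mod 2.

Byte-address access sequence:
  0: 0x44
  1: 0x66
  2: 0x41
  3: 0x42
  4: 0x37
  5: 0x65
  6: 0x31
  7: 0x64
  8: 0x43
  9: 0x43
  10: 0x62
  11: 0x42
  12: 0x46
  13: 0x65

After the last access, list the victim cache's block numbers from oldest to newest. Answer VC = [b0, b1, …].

VC = [6, 8]

#0 0x44→b8/s0 MISS; vc=[]
#1 0x66→b12/s0 MISS; vc=[8]
#2 0x41→b8/s0 VC-HIT; vc=[12]
#3 0x42→b8/s0 L1-HIT; vc=[12]
#4 0x37→b6/s0 MISS; vc=[12,8]
#5 0x65→b12/s0 VC-HIT; vc=[6,8]
#6 0x31→b6/s0 VC-HIT; vc=[12,8]
#7 0x64→b12/s0 VC-HIT; vc=[6,8]
#8 0x43→b8/s0 VC-HIT; vc=[6,12]
#9 0x43→b8/s0 L1-HIT; vc=[6,12]
#10 0x62→b12/s0 VC-HIT; vc=[6,8]
#11 0x42→b8/s0 VC-HIT; vc=[6,12]
#12 0x46→b8/s0 L1-HIT; vc=[6,12]
#13 0x65→b12/s0 VC-HIT; vc=[6,8]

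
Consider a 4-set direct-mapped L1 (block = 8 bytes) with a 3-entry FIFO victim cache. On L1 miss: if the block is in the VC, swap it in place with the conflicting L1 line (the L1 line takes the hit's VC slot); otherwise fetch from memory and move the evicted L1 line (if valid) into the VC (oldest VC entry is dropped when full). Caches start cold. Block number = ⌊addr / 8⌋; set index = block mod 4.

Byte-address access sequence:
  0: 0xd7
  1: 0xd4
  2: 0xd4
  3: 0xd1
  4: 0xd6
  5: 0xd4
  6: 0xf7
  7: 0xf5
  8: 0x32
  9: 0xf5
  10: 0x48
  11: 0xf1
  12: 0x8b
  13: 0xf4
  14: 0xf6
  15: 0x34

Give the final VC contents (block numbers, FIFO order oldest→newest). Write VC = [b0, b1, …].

  [0] addr=0xd7 blk=26 s=2: MISS | VC []
  [1] addr=0xd4 blk=26 s=2: L1-HIT | VC []
  [2] addr=0xd4 blk=26 s=2: L1-HIT | VC []
  [3] addr=0xd1 blk=26 s=2: L1-HIT | VC []
  [4] addr=0xd6 blk=26 s=2: L1-HIT | VC []
  [5] addr=0xd4 blk=26 s=2: L1-HIT | VC []
  [6] addr=0xf7 blk=30 s=2: MISS | VC [26]
  [7] addr=0xf5 blk=30 s=2: L1-HIT | VC [26]
  [8] addr=0x32 blk=6 s=2: MISS | VC [26, 30]
  [9] addr=0xf5 blk=30 s=2: VC-HIT | VC [26, 6]
  [10] addr=0x48 blk=9 s=1: MISS | VC [26, 6]
  [11] addr=0xf1 blk=30 s=2: L1-HIT | VC [26, 6]
  [12] addr=0x8b blk=17 s=1: MISS | VC [26, 6, 9]
  [13] addr=0xf4 blk=30 s=2: L1-HIT | VC [26, 6, 9]
  [14] addr=0xf6 blk=30 s=2: L1-HIT | VC [26, 6, 9]
  [15] addr=0x34 blk=6 s=2: VC-HIT | VC [26, 30, 9]

VC = [26, 30, 9]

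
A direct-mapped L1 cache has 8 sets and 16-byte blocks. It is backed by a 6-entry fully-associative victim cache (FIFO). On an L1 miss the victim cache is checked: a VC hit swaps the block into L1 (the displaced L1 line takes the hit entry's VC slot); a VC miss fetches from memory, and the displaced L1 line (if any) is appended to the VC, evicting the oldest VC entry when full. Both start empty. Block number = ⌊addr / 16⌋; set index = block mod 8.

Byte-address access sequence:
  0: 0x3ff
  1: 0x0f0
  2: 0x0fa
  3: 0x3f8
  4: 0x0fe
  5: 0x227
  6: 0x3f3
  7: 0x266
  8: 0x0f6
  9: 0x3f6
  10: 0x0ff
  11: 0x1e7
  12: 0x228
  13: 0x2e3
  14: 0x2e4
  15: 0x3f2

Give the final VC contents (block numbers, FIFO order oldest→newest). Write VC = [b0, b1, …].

#0 0x3ff→b63/s7 MISS; vc=[]
#1 0xf0→b15/s7 MISS; vc=[63]
#2 0xfa→b15/s7 L1-HIT; vc=[63]
#3 0x3f8→b63/s7 VC-HIT; vc=[15]
#4 0xfe→b15/s7 VC-HIT; vc=[63]
#5 0x227→b34/s2 MISS; vc=[63]
#6 0x3f3→b63/s7 VC-HIT; vc=[15]
#7 0x266→b38/s6 MISS; vc=[15]
#8 0xf6→b15/s7 VC-HIT; vc=[63]
#9 0x3f6→b63/s7 VC-HIT; vc=[15]
#10 0xff→b15/s7 VC-HIT; vc=[63]
#11 0x1e7→b30/s6 MISS; vc=[63,38]
#12 0x228→b34/s2 L1-HIT; vc=[63,38]
#13 0x2e3→b46/s6 MISS; vc=[63,38,30]
#14 0x2e4→b46/s6 L1-HIT; vc=[63,38,30]
#15 0x3f2→b63/s7 VC-HIT; vc=[15,38,30]

VC = [15, 38, 30]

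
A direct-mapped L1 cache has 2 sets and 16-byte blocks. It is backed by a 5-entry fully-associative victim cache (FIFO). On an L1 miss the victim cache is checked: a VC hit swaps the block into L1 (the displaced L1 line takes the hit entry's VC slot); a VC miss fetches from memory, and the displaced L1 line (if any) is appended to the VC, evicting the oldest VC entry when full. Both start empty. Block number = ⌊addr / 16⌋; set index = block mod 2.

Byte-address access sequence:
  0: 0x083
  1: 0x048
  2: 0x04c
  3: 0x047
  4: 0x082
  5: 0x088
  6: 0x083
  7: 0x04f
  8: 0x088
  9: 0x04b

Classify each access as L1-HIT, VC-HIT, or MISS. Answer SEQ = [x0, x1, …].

SEQ = [MISS, MISS, L1-HIT, L1-HIT, VC-HIT, L1-HIT, L1-HIT, VC-HIT, VC-HIT, VC-HIT]

#0 0x83→b8/s0 MISS; vc=[]
#1 0x48→b4/s0 MISS; vc=[8]
#2 0x4c→b4/s0 L1-HIT; vc=[8]
#3 0x47→b4/s0 L1-HIT; vc=[8]
#4 0x82→b8/s0 VC-HIT; vc=[4]
#5 0x88→b8/s0 L1-HIT; vc=[4]
#6 0x83→b8/s0 L1-HIT; vc=[4]
#7 0x4f→b4/s0 VC-HIT; vc=[8]
#8 0x88→b8/s0 VC-HIT; vc=[4]
#9 0x4b→b4/s0 VC-HIT; vc=[8]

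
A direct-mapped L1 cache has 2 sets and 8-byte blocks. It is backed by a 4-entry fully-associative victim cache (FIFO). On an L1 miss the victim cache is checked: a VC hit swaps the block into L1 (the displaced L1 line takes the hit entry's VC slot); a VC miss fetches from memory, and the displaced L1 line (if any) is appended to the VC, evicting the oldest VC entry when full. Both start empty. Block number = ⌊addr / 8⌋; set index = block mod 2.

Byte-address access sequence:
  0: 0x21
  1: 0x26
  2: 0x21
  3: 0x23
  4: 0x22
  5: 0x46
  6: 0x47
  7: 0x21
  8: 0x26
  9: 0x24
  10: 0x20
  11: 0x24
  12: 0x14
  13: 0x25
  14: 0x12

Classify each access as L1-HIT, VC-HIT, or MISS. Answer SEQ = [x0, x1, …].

#0 0x21→b4/s0 MISS; vc=[]
#1 0x26→b4/s0 L1-HIT; vc=[]
#2 0x21→b4/s0 L1-HIT; vc=[]
#3 0x23→b4/s0 L1-HIT; vc=[]
#4 0x22→b4/s0 L1-HIT; vc=[]
#5 0x46→b8/s0 MISS; vc=[4]
#6 0x47→b8/s0 L1-HIT; vc=[4]
#7 0x21→b4/s0 VC-HIT; vc=[8]
#8 0x26→b4/s0 L1-HIT; vc=[8]
#9 0x24→b4/s0 L1-HIT; vc=[8]
#10 0x20→b4/s0 L1-HIT; vc=[8]
#11 0x24→b4/s0 L1-HIT; vc=[8]
#12 0x14→b2/s0 MISS; vc=[8,4]
#13 0x25→b4/s0 VC-HIT; vc=[8,2]
#14 0x12→b2/s0 VC-HIT; vc=[8,4]

SEQ = [MISS, L1-HIT, L1-HIT, L1-HIT, L1-HIT, MISS, L1-HIT, VC-HIT, L1-HIT, L1-HIT, L1-HIT, L1-HIT, MISS, VC-HIT, VC-HIT]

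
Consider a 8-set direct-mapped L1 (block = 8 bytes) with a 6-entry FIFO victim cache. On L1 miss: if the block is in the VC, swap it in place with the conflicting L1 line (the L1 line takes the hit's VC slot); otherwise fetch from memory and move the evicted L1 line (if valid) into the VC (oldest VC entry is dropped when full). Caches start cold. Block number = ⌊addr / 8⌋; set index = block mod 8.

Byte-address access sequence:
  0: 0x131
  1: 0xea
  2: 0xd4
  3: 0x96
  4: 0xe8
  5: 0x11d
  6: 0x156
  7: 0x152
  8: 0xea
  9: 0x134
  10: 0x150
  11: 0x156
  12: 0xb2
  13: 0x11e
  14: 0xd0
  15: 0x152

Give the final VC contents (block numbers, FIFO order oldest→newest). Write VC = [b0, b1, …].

VC = [26, 18, 38]

0: 0x131 (blk 38, set 6) → MISS  vc=[]
1: 0xea (blk 29, set 5) → MISS  vc=[]
2: 0xd4 (blk 26, set 2) → MISS  vc=[]
3: 0x96 (blk 18, set 2) → MISS  vc=[26]
4: 0xe8 (blk 29, set 5) → L1-HIT  vc=[26]
5: 0x11d (blk 35, set 3) → MISS  vc=[26]
6: 0x156 (blk 42, set 2) → MISS  vc=[26, 18]
7: 0x152 (blk 42, set 2) → L1-HIT  vc=[26, 18]
8: 0xea (blk 29, set 5) → L1-HIT  vc=[26, 18]
9: 0x134 (blk 38, set 6) → L1-HIT  vc=[26, 18]
10: 0x150 (blk 42, set 2) → L1-HIT  vc=[26, 18]
11: 0x156 (blk 42, set 2) → L1-HIT  vc=[26, 18]
12: 0xb2 (blk 22, set 6) → MISS  vc=[26, 18, 38]
13: 0x11e (blk 35, set 3) → L1-HIT  vc=[26, 18, 38]
14: 0xd0 (blk 26, set 2) → VC-HIT  vc=[42, 18, 38]
15: 0x152 (blk 42, set 2) → VC-HIT  vc=[26, 18, 38]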